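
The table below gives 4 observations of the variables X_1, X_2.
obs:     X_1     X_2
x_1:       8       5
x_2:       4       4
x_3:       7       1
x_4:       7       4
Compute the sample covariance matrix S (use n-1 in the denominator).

Step 1 — column means:
  mean(X_1) = (8 + 4 + 7 + 7) / 4 = 26/4 = 6.5
  mean(X_2) = (5 + 4 + 1 + 4) / 4 = 14/4 = 3.5

Step 2 — sample covariance S[i,j] = (1/(n-1)) · Σ_k (x_{k,i} - mean_i) · (x_{k,j} - mean_j), with n-1 = 3.
  S[X_1,X_1] = ((1.5)·(1.5) + (-2.5)·(-2.5) + (0.5)·(0.5) + (0.5)·(0.5)) / 3 = 9/3 = 3
  S[X_1,X_2] = ((1.5)·(1.5) + (-2.5)·(0.5) + (0.5)·(-2.5) + (0.5)·(0.5)) / 3 = 0/3 = 0
  S[X_2,X_2] = ((1.5)·(1.5) + (0.5)·(0.5) + (-2.5)·(-2.5) + (0.5)·(0.5)) / 3 = 9/3 = 3

S is symmetric (S[j,i] = S[i,j]). Assembling:

S = [[3, 0],
 [0, 3]]


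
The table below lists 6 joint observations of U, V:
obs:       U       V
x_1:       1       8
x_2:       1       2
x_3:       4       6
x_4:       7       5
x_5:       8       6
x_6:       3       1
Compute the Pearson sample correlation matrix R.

Step 1 — column means:
  mean(U) = (1 + 1 + 4 + 7 + 8 + 3) / 6 = 24/6 = 4
  mean(V) = (8 + 2 + 6 + 5 + 6 + 1) / 6 = 28/6 = 4.6667

Step 2 — sample variances and covariances s[i,j] = (1/(n-1)) · Σ_k (x_{k,i} - mean_i) · (x_{k,j} - mean_j), with n-1 = 5:
  s[U,U] = ((-3)·(-3) + (-3)·(-3) + (0)·(0) + (3)·(3) + (4)·(4) + (-1)·(-1)) / 5 = 44/5 = 8.8
  s[U,V] = ((-3)·(3.3333) + (-3)·(-2.6667) + (0)·(1.3333) + (3)·(0.3333) + (4)·(1.3333) + (-1)·(-3.6667)) / 5 = 8/5 = 1.6
  s[V,V] = ((3.3333)·(3.3333) + (-2.6667)·(-2.6667) + (1.3333)·(1.3333) + (0.3333)·(0.3333) + (1.3333)·(1.3333) + (-3.6667)·(-3.6667)) / 5 = 35.3333/5 = 7.0667
  Sample standard deviations s_i = √(s[i,i]):
  s(U) = √(8.8) = 2.9665
  s(V) = √(7.0667) = 2.6583

Step 3 — r_{ij} = s_{ij} / (s_i · s_j):
  r[U,U] = 1 (diagonal).
  r[U,V] = 1.6 / (2.9665 · 2.6583) = 1.6 / 7.8859 = 0.2029
  r[V,V] = 1 (diagonal).

R is symmetric with unit diagonal. Assembling:

R = [[1, 0.2029],
 [0.2029, 1]]


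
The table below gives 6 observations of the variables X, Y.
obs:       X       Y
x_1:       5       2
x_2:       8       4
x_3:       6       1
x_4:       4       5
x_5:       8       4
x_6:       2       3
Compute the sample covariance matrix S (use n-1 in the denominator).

Step 1 — column means:
  mean(X) = (5 + 8 + 6 + 4 + 8 + 2) / 6 = 33/6 = 5.5
  mean(Y) = (2 + 4 + 1 + 5 + 4 + 3) / 6 = 19/6 = 3.1667

Step 2 — sample covariance S[i,j] = (1/(n-1)) · Σ_k (x_{k,i} - mean_i) · (x_{k,j} - mean_j), with n-1 = 5.
  S[X,X] = ((-0.5)·(-0.5) + (2.5)·(2.5) + (0.5)·(0.5) + (-1.5)·(-1.5) + (2.5)·(2.5) + (-3.5)·(-3.5)) / 5 = 27.5/5 = 5.5
  S[X,Y] = ((-0.5)·(-1.1667) + (2.5)·(0.8333) + (0.5)·(-2.1667) + (-1.5)·(1.8333) + (2.5)·(0.8333) + (-3.5)·(-0.1667)) / 5 = 1.5/5 = 0.3
  S[Y,Y] = ((-1.1667)·(-1.1667) + (0.8333)·(0.8333) + (-2.1667)·(-2.1667) + (1.8333)·(1.8333) + (0.8333)·(0.8333) + (-0.1667)·(-0.1667)) / 5 = 10.8333/5 = 2.1667

S is symmetric (S[j,i] = S[i,j]). Assembling:

S = [[5.5, 0.3],
 [0.3, 2.1667]]


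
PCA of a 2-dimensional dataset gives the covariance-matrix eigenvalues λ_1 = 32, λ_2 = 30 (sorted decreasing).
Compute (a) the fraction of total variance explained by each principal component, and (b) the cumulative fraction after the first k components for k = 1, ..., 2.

Step 1 — total variance = trace(Sigma) = Σ λ_i = 32 + 30 = 62.

Step 2 — fraction explained by component i = λ_i / Σ λ:
  PC1: 32/62 = 0.5161
  PC2: 30/62 = 0.4839

Step 3 — cumulative fraction after k components = (λ_1 + ... + λ_k) / Σ λ:
  k = 1: 32/62 = 0.5161
  k = 2: (32 + 30)/62 = 62/62 = 1

Summary (fraction, with percent):

explained: PC1 0.5161 (51.61%), PC2 0.4839 (48.39%);  cumulative: 0.5161, 1


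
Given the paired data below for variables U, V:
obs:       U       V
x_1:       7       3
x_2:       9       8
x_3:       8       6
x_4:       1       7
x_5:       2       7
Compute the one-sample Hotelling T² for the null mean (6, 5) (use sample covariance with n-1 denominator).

Step 1 — sample mean vector:
  mean(U) = (7 + 9 + 8 + 1 + 2) / 5 = 27/5 = 5.4
  mean(V) = (3 + 8 + 6 + 7 + 7) / 5 = 31/5 = 6.2
  x̄ = (5.4, 6.2),  deviation x̄ - mu_0 = (5.4, 6.2) - (6, 5) = (-0.6, 1.2).

Step 2 — sample covariance matrix, S[i,j] = (1/(n-1)) · Σ_k (x_{k,i} - mean_i) · (x_{k,j} - mean_j), divisor n-1 = 4:
  S[U,U] = ((1.6)·(1.6) + (3.6)·(3.6) + (2.6)·(2.6) + (-4.4)·(-4.4) + (-3.4)·(-3.4)) / 4 = 53.2/4 = 13.3
  S[U,V] = ((1.6)·(-3.2) + (3.6)·(1.8) + (2.6)·(-0.2) + (-4.4)·(0.8) + (-3.4)·(0.8)) / 4 = -5.4/4 = -1.35
  S[V,V] = ((-3.2)·(-3.2) + (1.8)·(1.8) + (-0.2)·(-0.2) + (0.8)·(0.8) + (0.8)·(0.8)) / 4 = 14.8/4 = 3.7
  S = [[13.3, -1.35],
 [-1.35, 3.7]].

Step 3 — invert S. det(S) = 13.3·3.7 - (-1.35)² = 47.3875.
  S^{-1} = (1/det) · [[d, -b], [-b, a]] = [[0.0781, 0.0285],
 [0.0285, 0.2807]].

Step 4 — quadratic form (x̄ - mu_0)^T · S^{-1} · (x̄ - mu_0):
  S^{-1} · (x̄ - mu_0) = (-0.0127, 0.3197),
  (x̄ - mu_0)^T · [...] = (-0.6)·(-0.0127) + (1.2)·(0.3197) = 0.3912.

Step 5 — scale by n: T² = 5 · 0.3912 = 1.9562.

T² ≈ 1.9562


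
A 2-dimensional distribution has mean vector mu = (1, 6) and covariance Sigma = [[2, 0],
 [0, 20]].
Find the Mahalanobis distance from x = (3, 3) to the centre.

Step 1 — centre the observation: (x - mu) = (2, -3).

Step 2 — invert Sigma. det(Sigma) = 2·20 - (0)² = 40.
  Sigma^{-1} = (1/det) · [[d, -b], [-b, a]] = [[0.5, 0],
 [0, 0.05]].

Step 3 — form the quadratic (x - mu)^T · Sigma^{-1} · (x - mu):
  Sigma^{-1} · (x - mu) = (1, -0.15).
  (x - mu)^T · [Sigma^{-1} · (x - mu)] = (2)·(1) + (-3)·(-0.15) = 2.45.

Step 4 — take square root: d = √(2.45) ≈ 1.5652.

d(x, mu) = √(2.45) ≈ 1.5652


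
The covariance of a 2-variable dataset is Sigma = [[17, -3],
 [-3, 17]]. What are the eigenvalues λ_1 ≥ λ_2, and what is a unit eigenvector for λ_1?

Step 1 — characteristic polynomial of 2×2 Sigma:
  det(Sigma - λI) = λ² - trace · λ + det = 0.
  trace = 17 + 17 = 34, det = 17·17 - (-3)² = 280.
Step 2 — discriminant:
  Δ = trace² - 4·det = 1156 - 1120 = 36.
Step 3 — eigenvalues:
  λ = (trace ± √Δ)/2 = (34 ± 6)/2,
  λ_1 = 20,  λ_2 = 14.

Step 4 — unit eigenvector for λ_1: solve (Sigma - λ_1 I)v = 0. First row:
  (17 - 20)·v_x + (-3)·v_y = 0, i.e. (-3)·v_x + (-3)·v_y = 0,
  so v ∝ (b, λ_1 - a) = (-3, 3); multiply by -1 so the first entry is positive: u = (3, -3).
  ||u|| = √((3)² + (-3)²) = √(18) ≈ 4.2426,
  v_1 = u/||u|| ≈ (0.7071, -0.7071) (||v_1|| = 1).

λ_1 = 20,  λ_2 = 14;  v_1 ≈ (0.7071, -0.7071)


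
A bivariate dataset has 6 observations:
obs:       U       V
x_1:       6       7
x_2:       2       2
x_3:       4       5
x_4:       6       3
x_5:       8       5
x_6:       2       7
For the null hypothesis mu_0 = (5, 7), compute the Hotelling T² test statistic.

Step 1 — sample mean vector:
  mean(U) = (6 + 2 + 4 + 6 + 8 + 2) / 6 = 28/6 = 4.6667
  mean(V) = (7 + 2 + 5 + 3 + 5 + 7) / 6 = 29/6 = 4.8333
  x̄ = (4.6667, 4.8333),  deviation x̄ - mu_0 = (4.6667, 4.8333) - (5, 7) = (-0.3333, -2.1667).

Step 2 — sample covariance matrix, S[i,j] = (1/(n-1)) · Σ_k (x_{k,i} - mean_i) · (x_{k,j} - mean_j), divisor n-1 = 5:
  S[U,U] = ((1.3333)·(1.3333) + (-2.6667)·(-2.6667) + (-0.6667)·(-0.6667) + (1.3333)·(1.3333) + (3.3333)·(3.3333) + (-2.6667)·(-2.6667)) / 5 = 29.3333/5 = 5.8667
  S[U,V] = ((1.3333)·(2.1667) + (-2.6667)·(-2.8333) + (-0.6667)·(0.1667) + (1.3333)·(-1.8333) + (3.3333)·(0.1667) + (-2.6667)·(2.1667)) / 5 = 2.6667/5 = 0.5333
  S[V,V] = ((2.1667)·(2.1667) + (-2.8333)·(-2.8333) + (0.1667)·(0.1667) + (-1.8333)·(-1.8333) + (0.1667)·(0.1667) + (2.1667)·(2.1667)) / 5 = 20.8333/5 = 4.1667
  S = [[5.8667, 0.5333],
 [0.5333, 4.1667]].

Step 3 — invert S. det(S) = 5.8667·4.1667 - (0.5333)² = 24.16.
  S^{-1} = (1/det) · [[d, -b], [-b, a]] = [[0.1725, -0.0221],
 [-0.0221, 0.2428]].

Step 4 — quadratic form (x̄ - mu_0)^T · S^{-1} · (x̄ - mu_0):
  S^{-1} · (x̄ - mu_0) = (-0.0097, -0.5188),
  (x̄ - mu_0)^T · [...] = (-0.3333)·(-0.0097) + (-2.1667)·(-0.5188) = 1.1272.

Step 5 — scale by n: T² = 6 · 1.1272 = 6.7632.

T² ≈ 6.7632


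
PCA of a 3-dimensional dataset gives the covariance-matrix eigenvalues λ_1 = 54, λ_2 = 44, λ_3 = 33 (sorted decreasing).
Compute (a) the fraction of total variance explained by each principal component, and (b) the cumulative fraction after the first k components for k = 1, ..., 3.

Step 1 — total variance = trace(Sigma) = Σ λ_i = 54 + 44 + 33 = 131.

Step 2 — fraction explained by component i = λ_i / Σ λ:
  PC1: 54/131 = 0.4122
  PC2: 44/131 = 0.3359
  PC3: 33/131 = 0.2519

Step 3 — cumulative fraction after k components = (λ_1 + ... + λ_k) / Σ λ:
  k = 1: 54/131 = 0.4122
  k = 2: (54 + 44)/131 = 98/131 = 0.7481
  k = 3: (54 + 44 + 33)/131 = 131/131 = 1

Summary (fraction, with percent):

explained: PC1 0.4122 (41.22%), PC2 0.3359 (33.59%), PC3 0.2519 (25.19%);  cumulative: 0.4122, 0.7481, 1


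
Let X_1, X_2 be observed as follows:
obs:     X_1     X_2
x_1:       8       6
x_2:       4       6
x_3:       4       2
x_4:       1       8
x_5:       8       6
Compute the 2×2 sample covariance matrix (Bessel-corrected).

Step 1 — column means:
  mean(X_1) = (8 + 4 + 4 + 1 + 8) / 5 = 25/5 = 5
  mean(X_2) = (6 + 6 + 2 + 8 + 6) / 5 = 28/5 = 5.6

Step 2 — sample covariance S[i,j] = (1/(n-1)) · Σ_k (x_{k,i} - mean_i) · (x_{k,j} - mean_j), with n-1 = 4.
  S[X_1,X_1] = ((3)·(3) + (-1)·(-1) + (-1)·(-1) + (-4)·(-4) + (3)·(3)) / 4 = 36/4 = 9
  S[X_1,X_2] = ((3)·(0.4) + (-1)·(0.4) + (-1)·(-3.6) + (-4)·(2.4) + (3)·(0.4)) / 4 = -4/4 = -1
  S[X_2,X_2] = ((0.4)·(0.4) + (0.4)·(0.4) + (-3.6)·(-3.6) + (2.4)·(2.4) + (0.4)·(0.4)) / 4 = 19.2/4 = 4.8

S is symmetric (S[j,i] = S[i,j]). Assembling:

S = [[9, -1],
 [-1, 4.8]]


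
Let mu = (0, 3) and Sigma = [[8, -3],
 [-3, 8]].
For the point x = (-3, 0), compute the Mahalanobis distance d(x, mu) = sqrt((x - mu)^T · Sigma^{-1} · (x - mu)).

Step 1 — centre the observation: (x - mu) = (-3, -3).

Step 2 — invert Sigma. det(Sigma) = 8·8 - (-3)² = 55.
  Sigma^{-1} = (1/det) · [[d, -b], [-b, a]] = [[0.1455, 0.0545],
 [0.0545, 0.1455]].

Step 3 — form the quadratic (x - mu)^T · Sigma^{-1} · (x - mu):
  Sigma^{-1} · (x - mu) = (-0.6, -0.6).
  (x - mu)^T · [Sigma^{-1} · (x - mu)] = (-3)·(-0.6) + (-3)·(-0.6) = 3.6.

Step 4 — take square root: d = √(3.6) ≈ 1.8974.

d(x, mu) = √(3.6) ≈ 1.8974


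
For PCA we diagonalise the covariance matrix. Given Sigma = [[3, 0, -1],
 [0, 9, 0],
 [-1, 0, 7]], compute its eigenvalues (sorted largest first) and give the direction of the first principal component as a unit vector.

Step 1 — characteristic polynomial p(λ) = det(λI - Sigma) = λ³ - tr·λ² + c_1·λ - det, where tr = trace, c_1 = sum of the principal 2×2 minors, det = det(Sigma):
  tr = 3 + 9 + 7 = 19,
  c_1 = (3·9 - (0)²) + (3·7 - (-1)²) + (9·7 - (0)²) = 27 + 20 + 63 = 110,
  det = 3·(9·7 - (0)²) - (0)·((0)·7 - (0)·(-1)) + (-1)·((0)·(0) - 9·(-1)) = 3·(63) - (0)·(0) + (-1)·(9) = 180.
  So p(λ) = λ³ - 19λ² + 110λ - 180.
Step 2 — look for an integer root (rational root theorem: any rational root is an integer divisor of 180). Testing λ = 9:
  p(9) = 729 - 1539 + 990 - 180 = 0  ✓
  Dividing out (λ - 9): p(λ) = (λ - 9)(λ² - 10λ + 20).
Step 3 — remaining eigenvalues from the quadratic λ² - 10λ + 20 = 0:
  Δ = 10² - 4·20 = 100 - 80 = 20,  λ = (10 ± √20)/2 = (10 ± 4.4721)/2 ≈ 7.2361 or 2.7639.
  Sorted: λ_1 = 9,  λ_2 = 7.2361,  λ_3 = 2.7639  (check: sum = 19 = tr ✓).

Step 4 — unit eigenvector for λ_1 = 9: v spans the null space of (Sigma - λ_1 I), whose rows are
  r_1 = (-6, 0, -1),  r_2 = (0, 0, 0),  r_3 = (-1, 0, -2).
  v is orthogonal to every row, so take v ∝ r_1 × r_3 = ((0)·(-2) - (-1)·(0), (-1)·(-1) - (-6)·(-2), (-6)·(0) - (0)·(-1)) = (0, -11, 0).
  Rescale (divide by 11; multiply by -1 so the first nonzero entry is positive): u = (0, 1, 0).
  ||u|| = √((0)² + (1)² + (0)²) = √(1) = 1,  v_1 = u/||u|| ≈ (0, 1, 0) (||v_1|| = 1).

λ_1 = 9,  λ_2 = 7.2361,  λ_3 = 2.7639;  v_1 ≈ (0, 1, 0)


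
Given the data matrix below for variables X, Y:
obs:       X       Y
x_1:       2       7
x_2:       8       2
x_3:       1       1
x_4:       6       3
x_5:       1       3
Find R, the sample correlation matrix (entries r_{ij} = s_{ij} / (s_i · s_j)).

Step 1 — column means:
  mean(X) = (2 + 8 + 1 + 6 + 1) / 5 = 18/5 = 3.6
  mean(Y) = (7 + 2 + 1 + 3 + 3) / 5 = 16/5 = 3.2

Step 2 — sample variances and covariances s[i,j] = (1/(n-1)) · Σ_k (x_{k,i} - mean_i) · (x_{k,j} - mean_j), with n-1 = 4:
  s[X,X] = ((-1.6)·(-1.6) + (4.4)·(4.4) + (-2.6)·(-2.6) + (2.4)·(2.4) + (-2.6)·(-2.6)) / 4 = 41.2/4 = 10.3
  s[X,Y] = ((-1.6)·(3.8) + (4.4)·(-1.2) + (-2.6)·(-2.2) + (2.4)·(-0.2) + (-2.6)·(-0.2)) / 4 = -5.6/4 = -1.4
  s[Y,Y] = ((3.8)·(3.8) + (-1.2)·(-1.2) + (-2.2)·(-2.2) + (-0.2)·(-0.2) + (-0.2)·(-0.2)) / 4 = 20.8/4 = 5.2
  Sample standard deviations s_i = √(s[i,i]):
  s(X) = √(10.3) = 3.2094
  s(Y) = √(5.2) = 2.2804

Step 3 — r_{ij} = s_{ij} / (s_i · s_j):
  r[X,X] = 1 (diagonal).
  r[X,Y] = -1.4 / (3.2094 · 2.2804) = -1.4 / 7.3185 = -0.1913
  r[Y,Y] = 1 (diagonal).

R is symmetric with unit diagonal. Assembling:

R = [[1, -0.1913],
 [-0.1913, 1]]


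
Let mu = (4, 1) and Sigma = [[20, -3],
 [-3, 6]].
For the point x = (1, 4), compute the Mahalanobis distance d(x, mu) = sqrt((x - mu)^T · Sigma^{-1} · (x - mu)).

Step 1 — centre the observation: (x - mu) = (-3, 3).

Step 2 — invert Sigma. det(Sigma) = 20·6 - (-3)² = 111.
  Sigma^{-1} = (1/det) · [[d, -b], [-b, a]] = [[0.0541, 0.027],
 [0.027, 0.1802]].

Step 3 — form the quadratic (x - mu)^T · Sigma^{-1} · (x - mu):
  Sigma^{-1} · (x - mu) = (-0.0811, 0.4595).
  (x - mu)^T · [Sigma^{-1} · (x - mu)] = (-3)·(-0.0811) + (3)·(0.4595) = 1.6216.

Step 4 — take square root: d = √(1.6216) ≈ 1.2734.

d(x, mu) = √(1.6216) ≈ 1.2734


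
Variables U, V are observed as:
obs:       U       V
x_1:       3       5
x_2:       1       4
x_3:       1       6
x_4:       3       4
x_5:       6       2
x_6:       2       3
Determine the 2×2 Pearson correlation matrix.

Step 1 — column means:
  mean(U) = (3 + 1 + 1 + 3 + 6 + 2) / 6 = 16/6 = 2.6667
  mean(V) = (5 + 4 + 6 + 4 + 2 + 3) / 6 = 24/6 = 4

Step 2 — sample variances and covariances s[i,j] = (1/(n-1)) · Σ_k (x_{k,i} - mean_i) · (x_{k,j} - mean_j), with n-1 = 5:
  s[U,U] = ((0.3333)·(0.3333) + (-1.6667)·(-1.6667) + (-1.6667)·(-1.6667) + (0.3333)·(0.3333) + (3.3333)·(3.3333) + (-0.6667)·(-0.6667)) / 5 = 17.3333/5 = 3.4667
  s[U,V] = ((0.3333)·(1) + (-1.6667)·(0) + (-1.6667)·(2) + (0.3333)·(0) + (3.3333)·(-2) + (-0.6667)·(-1)) / 5 = -9/5 = -1.8
  s[V,V] = ((1)·(1) + (0)·(0) + (2)·(2) + (0)·(0) + (-2)·(-2) + (-1)·(-1)) / 5 = 10/5 = 2
  Sample standard deviations s_i = √(s[i,i]):
  s(U) = √(3.4667) = 1.8619
  s(V) = √(2) = 1.4142

Step 3 — r_{ij} = s_{ij} / (s_i · s_j):
  r[U,U] = 1 (diagonal).
  r[U,V] = -1.8 / (1.8619 · 1.4142) = -1.8 / 2.6331 = -0.6836
  r[V,V] = 1 (diagonal).

R is symmetric with unit diagonal. Assembling:

R = [[1, -0.6836],
 [-0.6836, 1]]


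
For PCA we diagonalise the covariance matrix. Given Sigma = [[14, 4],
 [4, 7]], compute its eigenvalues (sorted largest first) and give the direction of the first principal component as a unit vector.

Step 1 — characteristic polynomial of 2×2 Sigma:
  det(Sigma - λI) = λ² - trace · λ + det = 0.
  trace = 14 + 7 = 21, det = 14·7 - (4)² = 82.
Step 2 — discriminant:
  Δ = trace² - 4·det = 441 - 328 = 113.
Step 3 — eigenvalues:
  λ = (trace ± √Δ)/2 = (21 ± 10.6301)/2,
  λ_1 = 15.8151,  λ_2 = 5.1849.

Step 4 — unit eigenvector for λ_1: solve (Sigma - λ_1 I)v = 0. First row:
  (14 - 15.8151)·v_x + (4)·v_y = 0, i.e. (-1.8151)·v_x + (4)·v_y = 0,
  so v ∝ (b, λ_1 - a) = (4, 1.8151) = u.
  ||u|| = √((4)² + (1.8151)²) = √(19.2945) ≈ 4.3925,
  v_1 = u/||u|| ≈ (0.9106, 0.4132) (||v_1|| = 1).

λ_1 = 15.8151,  λ_2 = 5.1849;  v_1 ≈ (0.9106, 0.4132)


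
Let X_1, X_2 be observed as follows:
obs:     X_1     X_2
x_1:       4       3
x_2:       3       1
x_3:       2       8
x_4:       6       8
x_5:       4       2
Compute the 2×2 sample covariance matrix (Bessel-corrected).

Step 1 — column means:
  mean(X_1) = (4 + 3 + 2 + 6 + 4) / 5 = 19/5 = 3.8
  mean(X_2) = (3 + 1 + 8 + 8 + 2) / 5 = 22/5 = 4.4

Step 2 — sample covariance S[i,j] = (1/(n-1)) · Σ_k (x_{k,i} - mean_i) · (x_{k,j} - mean_j), with n-1 = 4.
  S[X_1,X_1] = ((0.2)·(0.2) + (-0.8)·(-0.8) + (-1.8)·(-1.8) + (2.2)·(2.2) + (0.2)·(0.2)) / 4 = 8.8/4 = 2.2
  S[X_1,X_2] = ((0.2)·(-1.4) + (-0.8)·(-3.4) + (-1.8)·(3.6) + (2.2)·(3.6) + (0.2)·(-2.4)) / 4 = 3.4/4 = 0.85
  S[X_2,X_2] = ((-1.4)·(-1.4) + (-3.4)·(-3.4) + (3.6)·(3.6) + (3.6)·(3.6) + (-2.4)·(-2.4)) / 4 = 45.2/4 = 11.3

S is symmetric (S[j,i] = S[i,j]). Assembling:

S = [[2.2, 0.85],
 [0.85, 11.3]]


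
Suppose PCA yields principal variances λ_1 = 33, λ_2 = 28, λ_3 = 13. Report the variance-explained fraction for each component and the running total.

Step 1 — total variance = trace(Sigma) = Σ λ_i = 33 + 28 + 13 = 74.

Step 2 — fraction explained by component i = λ_i / Σ λ:
  PC1: 33/74 = 0.4459
  PC2: 28/74 = 0.3784
  PC3: 13/74 = 0.1757

Step 3 — cumulative fraction after k components = (λ_1 + ... + λ_k) / Σ λ:
  k = 1: 33/74 = 0.4459
  k = 2: (33 + 28)/74 = 61/74 = 0.8243
  k = 3: (33 + 28 + 13)/74 = 74/74 = 1

Summary (fraction, with percent):

explained: PC1 0.4459 (44.59%), PC2 0.3784 (37.84%), PC3 0.1757 (17.57%);  cumulative: 0.4459, 0.8243, 1


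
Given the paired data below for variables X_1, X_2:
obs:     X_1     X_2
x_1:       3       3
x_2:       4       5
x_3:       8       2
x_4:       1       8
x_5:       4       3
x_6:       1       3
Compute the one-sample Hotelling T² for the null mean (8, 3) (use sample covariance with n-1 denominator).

Step 1 — sample mean vector:
  mean(X_1) = (3 + 4 + 8 + 1 + 4 + 1) / 6 = 21/6 = 3.5
  mean(X_2) = (3 + 5 + 2 + 8 + 3 + 3) / 6 = 24/6 = 4
  x̄ = (3.5, 4),  deviation x̄ - mu_0 = (3.5, 4) - (8, 3) = (-4.5, 1).

Step 2 — sample covariance matrix, S[i,j] = (1/(n-1)) · Σ_k (x_{k,i} - mean_i) · (x_{k,j} - mean_j), divisor n-1 = 5:
  S[X_1,X_1] = ((-0.5)·(-0.5) + (0.5)·(0.5) + (4.5)·(4.5) + (-2.5)·(-2.5) + (0.5)·(0.5) + (-2.5)·(-2.5)) / 5 = 33.5/5 = 6.7
  S[X_1,X_2] = ((-0.5)·(-1) + (0.5)·(1) + (4.5)·(-2) + (-2.5)·(4) + (0.5)·(-1) + (-2.5)·(-1)) / 5 = -16/5 = -3.2
  S[X_2,X_2] = ((-1)·(-1) + (1)·(1) + (-2)·(-2) + (4)·(4) + (-1)·(-1) + (-1)·(-1)) / 5 = 24/5 = 4.8
  S = [[6.7, -3.2],
 [-3.2, 4.8]].

Step 3 — invert S. det(S) = 6.7·4.8 - (-3.2)² = 21.92.
  S^{-1} = (1/det) · [[d, -b], [-b, a]] = [[0.219, 0.146],
 [0.146, 0.3057]].

Step 4 — quadratic form (x̄ - mu_0)^T · S^{-1} · (x̄ - mu_0):
  S^{-1} · (x̄ - mu_0) = (-0.8394, -0.3513),
  (x̄ - mu_0)^T · [...] = (-4.5)·(-0.8394) + (1)·(-0.3513) = 3.4261.

Step 5 — scale by n: T² = 6 · 3.4261 = 20.5566.

T² ≈ 20.5566


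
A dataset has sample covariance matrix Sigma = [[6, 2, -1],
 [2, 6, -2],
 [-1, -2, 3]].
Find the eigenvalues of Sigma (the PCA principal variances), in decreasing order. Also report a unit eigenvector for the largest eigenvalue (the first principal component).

Step 1 — characteristic polynomial p(λ) = det(λI - Sigma) = λ³ - tr·λ² + c_1·λ - det, where tr = trace, c_1 = sum of the principal 2×2 minors, det = det(Sigma):
  tr = 6 + 6 + 3 = 15,
  c_1 = (6·6 - (2)²) + (6·3 - (-1)²) + (6·3 - (-2)²) = 32 + 17 + 14 = 63,
  det = 6·(6·3 - (-2)²) - (2)·((2)·3 - (-2)·(-1)) + (-1)·((2)·(-2) - 6·(-1)) = 6·(14) - (2)·(4) + (-1)·(2) = 74.
  So p(λ) = λ³ - 15λ² + 63λ - 74.
Step 2 — look for an integer root (rational root theorem: any rational root is an integer divisor of 74). Testing λ = 2:
  p(2) = 8 - 60 + 126 - 74 = 0  ✓
  Dividing out (λ - 2): p(λ) = (λ - 2)(λ² - 13λ + 37).
Step 3 — remaining eigenvalues from the quadratic λ² - 13λ + 37 = 0:
  Δ = 13² - 4·37 = 169 - 148 = 21,  λ = (13 ± √21)/2 = (13 ± 4.5826)/2 ≈ 8.7913 or 4.2087.
  Sorted: λ_1 = 8.7913,  λ_2 = 4.2087,  λ_3 = 2  (check: sum = 15 = tr ✓).

Step 4 — unit eigenvector for λ_1 ≈ 8.7913: v spans the null space of (Sigma - λ_1 I), whose rows are
  r_1 = (-2.7913, 2, -1),  r_2 = (2, -2.7913, -2),  r_3 = (-1, -2, -5.7913).
  v is orthogonal to every row, so take v ∝ r_1 × r_2 = ((2)·(-2) - (-1)·(-2.7913), (-1)·(2) - (-2.7913)·(-2), (-2.7913)·(-2.7913) - (2)·(2)) ≈ (-6.7913, -7.5826, 3.7913).
  Rescale (multiply by -1 so the first nonzero entry is positive): u = (6.7913, 7.5826, -3.7913).
  ||u|| = √((6.7913)² + (7.5826)² + (-3.7913)²) = √(117.9909) ≈ 10.8624,  v_1 = u/||u|| ≈ (0.6252, 0.6981, -0.349) (||v_1|| = 1).

λ_1 = 8.7913,  λ_2 = 4.2087,  λ_3 = 2;  v_1 ≈ (0.6252, 0.6981, -0.349)


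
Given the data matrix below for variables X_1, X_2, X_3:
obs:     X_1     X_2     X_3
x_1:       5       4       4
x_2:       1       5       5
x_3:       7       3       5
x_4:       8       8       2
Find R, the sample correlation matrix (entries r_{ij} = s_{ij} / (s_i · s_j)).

Step 1 — column means:
  mean(X_1) = (5 + 1 + 7 + 8) / 4 = 21/4 = 5.25
  mean(X_2) = (4 + 5 + 3 + 8) / 4 = 20/4 = 5
  mean(X_3) = (4 + 5 + 5 + 2) / 4 = 16/4 = 4

Step 2 — sample variances and covariances s[i,j] = (1/(n-1)) · Σ_k (x_{k,i} - mean_i) · (x_{k,j} - mean_j), with n-1 = 3:
  s[X_1,X_1] = ((-0.25)·(-0.25) + (-4.25)·(-4.25) + (1.75)·(1.75) + (2.75)·(2.75)) / 3 = 28.75/3 = 9.5833
  s[X_1,X_2] = ((-0.25)·(-1) + (-4.25)·(0) + (1.75)·(-2) + (2.75)·(3)) / 3 = 5/3 = 1.6667
  s[X_1,X_3] = ((-0.25)·(0) + (-4.25)·(1) + (1.75)·(1) + (2.75)·(-2)) / 3 = -8/3 = -2.6667
  s[X_2,X_2] = ((-1)·(-1) + (0)·(0) + (-2)·(-2) + (3)·(3)) / 3 = 14/3 = 4.6667
  s[X_2,X_3] = ((-1)·(0) + (0)·(1) + (-2)·(1) + (3)·(-2)) / 3 = -8/3 = -2.6667
  s[X_3,X_3] = ((0)·(0) + (1)·(1) + (1)·(1) + (-2)·(-2)) / 3 = 6/3 = 2
  Sample standard deviations s_i = √(s[i,i]):
  s(X_1) = √(9.5833) = 3.0957
  s(X_2) = √(4.6667) = 2.1602
  s(X_3) = √(2) = 1.4142

Step 3 — r_{ij} = s_{ij} / (s_i · s_j):
  r[X_1,X_1] = 1 (diagonal).
  r[X_1,X_2] = 1.6667 / (3.0957 · 2.1602) = 1.6667 / 6.6875 = 0.2492
  r[X_1,X_3] = -2.6667 / (3.0957 · 1.4142) = -2.6667 / 4.378 = -0.6091
  r[X_2,X_2] = 1 (diagonal).
  r[X_2,X_3] = -2.6667 / (2.1602 · 1.4142) = -2.6667 / 3.0551 = -0.8729
  r[X_3,X_3] = 1 (diagonal).

R is symmetric with unit diagonal. Assembling:

R = [[1, 0.2492, -0.6091],
 [0.2492, 1, -0.8729],
 [-0.6091, -0.8729, 1]]


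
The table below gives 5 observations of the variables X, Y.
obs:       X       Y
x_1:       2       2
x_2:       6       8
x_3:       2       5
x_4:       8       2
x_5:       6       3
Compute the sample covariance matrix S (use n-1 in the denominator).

Step 1 — column means:
  mean(X) = (2 + 6 + 2 + 8 + 6) / 5 = 24/5 = 4.8
  mean(Y) = (2 + 8 + 5 + 2 + 3) / 5 = 20/5 = 4

Step 2 — sample covariance S[i,j] = (1/(n-1)) · Σ_k (x_{k,i} - mean_i) · (x_{k,j} - mean_j), with n-1 = 4.
  S[X,X] = ((-2.8)·(-2.8) + (1.2)·(1.2) + (-2.8)·(-2.8) + (3.2)·(3.2) + (1.2)·(1.2)) / 4 = 28.8/4 = 7.2
  S[X,Y] = ((-2.8)·(-2) + (1.2)·(4) + (-2.8)·(1) + (3.2)·(-2) + (1.2)·(-1)) / 4 = 0/4 = 0
  S[Y,Y] = ((-2)·(-2) + (4)·(4) + (1)·(1) + (-2)·(-2) + (-1)·(-1)) / 4 = 26/4 = 6.5

S is symmetric (S[j,i] = S[i,j]). Assembling:

S = [[7.2, 0],
 [0, 6.5]]


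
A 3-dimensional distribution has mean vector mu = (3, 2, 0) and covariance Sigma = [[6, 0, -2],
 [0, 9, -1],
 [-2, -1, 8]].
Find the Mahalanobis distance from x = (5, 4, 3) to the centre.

Step 1 — centre the observation: (x - mu) = (2, 2, 3).

Step 2 — invert Sigma (cofactor / det for 3×3, or solve directly):
  Sigma^{-1} = [[0.1821, 0.0051, 0.0462],
 [0.0051, 0.1128, 0.0154],
 [0.0462, 0.0154, 0.1385]].

Step 3 — form the quadratic (x - mu)^T · Sigma^{-1} · (x - mu):
  Sigma^{-1} · (x - mu) = (0.5128, 0.2821, 0.5385).
  (x - mu)^T · [Sigma^{-1} · (x - mu)] = (2)·(0.5128) + (2)·(0.2821) + (3)·(0.5385) = 3.2051.

Step 4 — take square root: d = √(3.2051) ≈ 1.7903.

d(x, mu) = √(3.2051) ≈ 1.7903


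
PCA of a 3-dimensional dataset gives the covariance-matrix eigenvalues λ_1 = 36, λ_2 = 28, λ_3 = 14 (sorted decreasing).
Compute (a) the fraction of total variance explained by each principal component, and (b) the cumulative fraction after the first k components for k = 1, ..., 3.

Step 1 — total variance = trace(Sigma) = Σ λ_i = 36 + 28 + 14 = 78.

Step 2 — fraction explained by component i = λ_i / Σ λ:
  PC1: 36/78 = 0.4615
  PC2: 28/78 = 0.359
  PC3: 14/78 = 0.1795

Step 3 — cumulative fraction after k components = (λ_1 + ... + λ_k) / Σ λ:
  k = 1: 36/78 = 0.4615
  k = 2: (36 + 28)/78 = 64/78 = 0.8205
  k = 3: (36 + 28 + 14)/78 = 78/78 = 1

Summary (fraction, with percent):

explained: PC1 0.4615 (46.15%), PC2 0.359 (35.9%), PC3 0.1795 (17.95%);  cumulative: 0.4615, 0.8205, 1


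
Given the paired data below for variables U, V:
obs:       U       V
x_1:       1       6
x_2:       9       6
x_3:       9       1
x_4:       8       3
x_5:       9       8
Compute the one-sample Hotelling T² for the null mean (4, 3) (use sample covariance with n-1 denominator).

Step 1 — sample mean vector:
  mean(U) = (1 + 9 + 9 + 8 + 9) / 5 = 36/5 = 7.2
  mean(V) = (6 + 6 + 1 + 3 + 8) / 5 = 24/5 = 4.8
  x̄ = (7.2, 4.8),  deviation x̄ - mu_0 = (7.2, 4.8) - (4, 3) = (3.2, 1.8).

Step 2 — sample covariance matrix, S[i,j] = (1/(n-1)) · Σ_k (x_{k,i} - mean_i) · (x_{k,j} - mean_j), divisor n-1 = 4:
  S[U,U] = ((-6.2)·(-6.2) + (1.8)·(1.8) + (1.8)·(1.8) + (0.8)·(0.8) + (1.8)·(1.8)) / 4 = 48.8/4 = 12.2
  S[U,V] = ((-6.2)·(1.2) + (1.8)·(1.2) + (1.8)·(-3.8) + (0.8)·(-1.8) + (1.8)·(3.2)) / 4 = -7.8/4 = -1.95
  S[V,V] = ((1.2)·(1.2) + (1.2)·(1.2) + (-3.8)·(-3.8) + (-1.8)·(-1.8) + (3.2)·(3.2)) / 4 = 30.8/4 = 7.7
  S = [[12.2, -1.95],
 [-1.95, 7.7]].

Step 3 — invert S. det(S) = 12.2·7.7 - (-1.95)² = 90.1375.
  S^{-1} = (1/det) · [[d, -b], [-b, a]] = [[0.0854, 0.0216],
 [0.0216, 0.1353]].

Step 4 — quadratic form (x̄ - mu_0)^T · S^{-1} · (x̄ - mu_0):
  S^{-1} · (x̄ - mu_0) = (0.3123, 0.3129),
  (x̄ - mu_0)^T · [...] = (3.2)·(0.3123) + (1.8)·(0.3129) = 1.5625.

Step 5 — scale by n: T² = 5 · 1.5625 = 7.8125.

T² ≈ 7.8125


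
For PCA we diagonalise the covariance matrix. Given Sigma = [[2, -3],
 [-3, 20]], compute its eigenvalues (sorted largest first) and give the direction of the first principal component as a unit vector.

Step 1 — characteristic polynomial of 2×2 Sigma:
  det(Sigma - λI) = λ² - trace · λ + det = 0.
  trace = 2 + 20 = 22, det = 2·20 - (-3)² = 31.
Step 2 — discriminant:
  Δ = trace² - 4·det = 484 - 124 = 360.
Step 3 — eigenvalues:
  λ = (trace ± √Δ)/2 = (22 ± 18.9737)/2,
  λ_1 = 20.4868,  λ_2 = 1.5132.

Step 4 — unit eigenvector for λ_1: solve (Sigma - λ_1 I)v = 0. First row:
  (2 - 20.4868)·v_x + (-3)·v_y = 0, i.e. (-18.4868)·v_x + (-3)·v_y = 0,
  so v ∝ (b, λ_1 - a) = (-3, 18.4868); multiply by -1 so the first entry is positive: u = (3, -18.4868).
  ||u|| = √((3)² + (-18.4868)²) = √(350.763) ≈ 18.7287,
  v_1 = u/||u|| ≈ (0.1602, -0.9871) (||v_1|| = 1).

λ_1 = 20.4868,  λ_2 = 1.5132;  v_1 ≈ (0.1602, -0.9871)


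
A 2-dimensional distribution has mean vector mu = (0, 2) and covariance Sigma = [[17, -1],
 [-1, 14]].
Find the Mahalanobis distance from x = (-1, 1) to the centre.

Step 1 — centre the observation: (x - mu) = (-1, -1).

Step 2 — invert Sigma. det(Sigma) = 17·14 - (-1)² = 237.
  Sigma^{-1} = (1/det) · [[d, -b], [-b, a]] = [[0.0591, 0.0042],
 [0.0042, 0.0717]].

Step 3 — form the quadratic (x - mu)^T · Sigma^{-1} · (x - mu):
  Sigma^{-1} · (x - mu) = (-0.0633, -0.0759).
  (x - mu)^T · [Sigma^{-1} · (x - mu)] = (-1)·(-0.0633) + (-1)·(-0.0759) = 0.1392.

Step 4 — take square root: d = √(0.1392) ≈ 0.3731.

d(x, mu) = √(0.1392) ≈ 0.3731


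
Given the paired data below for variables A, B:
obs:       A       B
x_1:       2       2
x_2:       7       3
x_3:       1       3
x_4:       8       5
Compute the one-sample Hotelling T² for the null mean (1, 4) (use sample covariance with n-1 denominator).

Step 1 — sample mean vector:
  mean(A) = (2 + 7 + 1 + 8) / 4 = 18/4 = 4.5
  mean(B) = (2 + 3 + 3 + 5) / 4 = 13/4 = 3.25
  x̄ = (4.5, 3.25),  deviation x̄ - mu_0 = (4.5, 3.25) - (1, 4) = (3.5, -0.75).

Step 2 — sample covariance matrix, S[i,j] = (1/(n-1)) · Σ_k (x_{k,i} - mean_i) · (x_{k,j} - mean_j), divisor n-1 = 3:
  S[A,A] = ((-2.5)·(-2.5) + (2.5)·(2.5) + (-3.5)·(-3.5) + (3.5)·(3.5)) / 3 = 37/3 = 12.3333
  S[A,B] = ((-2.5)·(-1.25) + (2.5)·(-0.25) + (-3.5)·(-0.25) + (3.5)·(1.75)) / 3 = 9.5/3 = 3.1667
  S[B,B] = ((-1.25)·(-1.25) + (-0.25)·(-0.25) + (-0.25)·(-0.25) + (1.75)·(1.75)) / 3 = 4.75/3 = 1.5833
  S = [[12.3333, 3.1667],
 [3.1667, 1.5833]].

Step 3 — invert S. det(S) = 12.3333·1.5833 - (3.1667)² = 9.5.
  S^{-1} = (1/det) · [[d, -b], [-b, a]] = [[0.1667, -0.3333],
 [-0.3333, 1.2982]].

Step 4 — quadratic form (x̄ - mu_0)^T · S^{-1} · (x̄ - mu_0):
  S^{-1} · (x̄ - mu_0) = (0.8333, -2.1404),
  (x̄ - mu_0)^T · [...] = (3.5)·(0.8333) + (-0.75)·(-2.1404) = 4.5219.

Step 5 — scale by n: T² = 4 · 4.5219 = 18.0877.

T² ≈ 18.0877


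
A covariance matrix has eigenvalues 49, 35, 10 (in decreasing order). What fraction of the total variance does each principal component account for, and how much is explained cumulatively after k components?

Step 1 — total variance = trace(Sigma) = Σ λ_i = 49 + 35 + 10 = 94.

Step 2 — fraction explained by component i = λ_i / Σ λ:
  PC1: 49/94 = 0.5213
  PC2: 35/94 = 0.3723
  PC3: 10/94 = 0.1064

Step 3 — cumulative fraction after k components = (λ_1 + ... + λ_k) / Σ λ:
  k = 1: 49/94 = 0.5213
  k = 2: (49 + 35)/94 = 84/94 = 0.8936
  k = 3: (49 + 35 + 10)/94 = 94/94 = 1

Summary (fraction, with percent):

explained: PC1 0.5213 (52.13%), PC2 0.3723 (37.23%), PC3 0.1064 (10.64%);  cumulative: 0.5213, 0.8936, 1


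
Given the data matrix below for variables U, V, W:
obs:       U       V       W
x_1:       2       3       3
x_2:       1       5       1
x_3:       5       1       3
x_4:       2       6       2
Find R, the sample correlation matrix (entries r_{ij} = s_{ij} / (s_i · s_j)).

Step 1 — column means:
  mean(U) = (2 + 1 + 5 + 2) / 4 = 10/4 = 2.5
  mean(V) = (3 + 5 + 1 + 6) / 4 = 15/4 = 3.75
  mean(W) = (3 + 1 + 3 + 2) / 4 = 9/4 = 2.25

Step 2 — sample variances and covariances s[i,j] = (1/(n-1)) · Σ_k (x_{k,i} - mean_i) · (x_{k,j} - mean_j), with n-1 = 3:
  s[U,U] = ((-0.5)·(-0.5) + (-1.5)·(-1.5) + (2.5)·(2.5) + (-0.5)·(-0.5)) / 3 = 9/3 = 3
  s[U,V] = ((-0.5)·(-0.75) + (-1.5)·(1.25) + (2.5)·(-2.75) + (-0.5)·(2.25)) / 3 = -9.5/3 = -3.1667
  s[U,W] = ((-0.5)·(0.75) + (-1.5)·(-1.25) + (2.5)·(0.75) + (-0.5)·(-0.25)) / 3 = 3.5/3 = 1.1667
  s[V,V] = ((-0.75)·(-0.75) + (1.25)·(1.25) + (-2.75)·(-2.75) + (2.25)·(2.25)) / 3 = 14.75/3 = 4.9167
  s[V,W] = ((-0.75)·(0.75) + (1.25)·(-1.25) + (-2.75)·(0.75) + (2.25)·(-0.25)) / 3 = -4.75/3 = -1.5833
  s[W,W] = ((0.75)·(0.75) + (-1.25)·(-1.25) + (0.75)·(0.75) + (-0.25)·(-0.25)) / 3 = 2.75/3 = 0.9167
  Sample standard deviations s_i = √(s[i,i]):
  s(U) = √(3) = 1.7321
  s(V) = √(4.9167) = 2.2174
  s(W) = √(0.9167) = 0.9574

Step 3 — r_{ij} = s_{ij} / (s_i · s_j):
  r[U,U] = 1 (diagonal).
  r[U,V] = -3.1667 / (1.7321 · 2.2174) = -3.1667 / 3.8406 = -0.8245
  r[U,W] = 1.1667 / (1.7321 · 0.9574) = 1.1667 / 1.6583 = 0.7035
  r[V,V] = 1 (diagonal).
  r[V,W] = -1.5833 / (2.2174 · 0.9574) = -1.5833 / 2.123 = -0.7458
  r[W,W] = 1 (diagonal).

R is symmetric with unit diagonal. Assembling:

R = [[1, -0.8245, 0.7035],
 [-0.8245, 1, -0.7458],
 [0.7035, -0.7458, 1]]


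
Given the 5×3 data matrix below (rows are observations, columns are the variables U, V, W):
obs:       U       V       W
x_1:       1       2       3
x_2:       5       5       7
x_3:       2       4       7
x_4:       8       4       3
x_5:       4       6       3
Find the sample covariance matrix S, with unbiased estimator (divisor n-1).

Step 1 — column means:
  mean(U) = (1 + 5 + 2 + 8 + 4) / 5 = 20/5 = 4
  mean(V) = (2 + 5 + 4 + 4 + 6) / 5 = 21/5 = 4.2
  mean(W) = (3 + 7 + 7 + 3 + 3) / 5 = 23/5 = 4.6

Step 2 — sample covariance S[i,j] = (1/(n-1)) · Σ_k (x_{k,i} - mean_i) · (x_{k,j} - mean_j), with n-1 = 4.
  S[U,U] = ((-3)·(-3) + (1)·(1) + (-2)·(-2) + (4)·(4) + (0)·(0)) / 4 = 30/4 = 7.5
  S[U,V] = ((-3)·(-2.2) + (1)·(0.8) + (-2)·(-0.2) + (4)·(-0.2) + (0)·(1.8)) / 4 = 7/4 = 1.75
  S[U,W] = ((-3)·(-1.6) + (1)·(2.4) + (-2)·(2.4) + (4)·(-1.6) + (0)·(-1.6)) / 4 = -4/4 = -1
  S[V,V] = ((-2.2)·(-2.2) + (0.8)·(0.8) + (-0.2)·(-0.2) + (-0.2)·(-0.2) + (1.8)·(1.8)) / 4 = 8.8/4 = 2.2
  S[V,W] = ((-2.2)·(-1.6) + (0.8)·(2.4) + (-0.2)·(2.4) + (-0.2)·(-1.6) + (1.8)·(-1.6)) / 4 = 2.4/4 = 0.6
  S[W,W] = ((-1.6)·(-1.6) + (2.4)·(2.4) + (2.4)·(2.4) + (-1.6)·(-1.6) + (-1.6)·(-1.6)) / 4 = 19.2/4 = 4.8

S is symmetric (S[j,i] = S[i,j]). Assembling:

S = [[7.5, 1.75, -1],
 [1.75, 2.2, 0.6],
 [-1, 0.6, 4.8]]


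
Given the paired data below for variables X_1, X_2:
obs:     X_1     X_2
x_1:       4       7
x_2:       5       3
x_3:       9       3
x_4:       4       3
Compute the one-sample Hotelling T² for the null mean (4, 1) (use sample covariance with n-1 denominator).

Step 1 — sample mean vector:
  mean(X_1) = (4 + 5 + 9 + 4) / 4 = 22/4 = 5.5
  mean(X_2) = (7 + 3 + 3 + 3) / 4 = 16/4 = 4
  x̄ = (5.5, 4),  deviation x̄ - mu_0 = (5.5, 4) - (4, 1) = (1.5, 3).

Step 2 — sample covariance matrix, S[i,j] = (1/(n-1)) · Σ_k (x_{k,i} - mean_i) · (x_{k,j} - mean_j), divisor n-1 = 3:
  S[X_1,X_1] = ((-1.5)·(-1.5) + (-0.5)·(-0.5) + (3.5)·(3.5) + (-1.5)·(-1.5)) / 3 = 17/3 = 5.6667
  S[X_1,X_2] = ((-1.5)·(3) + (-0.5)·(-1) + (3.5)·(-1) + (-1.5)·(-1)) / 3 = -6/3 = -2
  S[X_2,X_2] = ((3)·(3) + (-1)·(-1) + (-1)·(-1) + (-1)·(-1)) / 3 = 12/3 = 4
  S = [[5.6667, -2],
 [-2, 4]].

Step 3 — invert S. det(S) = 5.6667·4 - (-2)² = 18.6667.
  S^{-1} = (1/det) · [[d, -b], [-b, a]] = [[0.2143, 0.1071],
 [0.1071, 0.3036]].

Step 4 — quadratic form (x̄ - mu_0)^T · S^{-1} · (x̄ - mu_0):
  S^{-1} · (x̄ - mu_0) = (0.6429, 1.0714),
  (x̄ - mu_0)^T · [...] = (1.5)·(0.6429) + (3)·(1.0714) = 4.1786.

Step 5 — scale by n: T² = 4 · 4.1786 = 16.7143.

T² ≈ 16.7143


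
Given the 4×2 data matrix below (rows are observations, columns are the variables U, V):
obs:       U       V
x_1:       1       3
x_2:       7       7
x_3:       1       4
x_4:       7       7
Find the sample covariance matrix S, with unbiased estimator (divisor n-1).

Step 1 — column means:
  mean(U) = (1 + 7 + 1 + 7) / 4 = 16/4 = 4
  mean(V) = (3 + 7 + 4 + 7) / 4 = 21/4 = 5.25

Step 2 — sample covariance S[i,j] = (1/(n-1)) · Σ_k (x_{k,i} - mean_i) · (x_{k,j} - mean_j), with n-1 = 3.
  S[U,U] = ((-3)·(-3) + (3)·(3) + (-3)·(-3) + (3)·(3)) / 3 = 36/3 = 12
  S[U,V] = ((-3)·(-2.25) + (3)·(1.75) + (-3)·(-1.25) + (3)·(1.75)) / 3 = 21/3 = 7
  S[V,V] = ((-2.25)·(-2.25) + (1.75)·(1.75) + (-1.25)·(-1.25) + (1.75)·(1.75)) / 3 = 12.75/3 = 4.25

S is symmetric (S[j,i] = S[i,j]). Assembling:

S = [[12, 7],
 [7, 4.25]]


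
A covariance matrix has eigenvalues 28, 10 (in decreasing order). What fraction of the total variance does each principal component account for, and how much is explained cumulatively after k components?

Step 1 — total variance = trace(Sigma) = Σ λ_i = 28 + 10 = 38.

Step 2 — fraction explained by component i = λ_i / Σ λ:
  PC1: 28/38 = 0.7368
  PC2: 10/38 = 0.2632

Step 3 — cumulative fraction after k components = (λ_1 + ... + λ_k) / Σ λ:
  k = 1: 28/38 = 0.7368
  k = 2: (28 + 10)/38 = 38/38 = 1

Summary (fraction, with percent):

explained: PC1 0.7368 (73.68%), PC2 0.2632 (26.32%);  cumulative: 0.7368, 1


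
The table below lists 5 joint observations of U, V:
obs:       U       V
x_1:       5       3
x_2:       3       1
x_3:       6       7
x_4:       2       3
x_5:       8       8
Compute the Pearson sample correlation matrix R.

Step 1 — column means:
  mean(U) = (5 + 3 + 6 + 2 + 8) / 5 = 24/5 = 4.8
  mean(V) = (3 + 1 + 7 + 3 + 8) / 5 = 22/5 = 4.4

Step 2 — sample variances and covariances s[i,j] = (1/(n-1)) · Σ_k (x_{k,i} - mean_i) · (x_{k,j} - mean_j), with n-1 = 4:
  s[U,U] = ((0.2)·(0.2) + (-1.8)·(-1.8) + (1.2)·(1.2) + (-2.8)·(-2.8) + (3.2)·(3.2)) / 4 = 22.8/4 = 5.7
  s[U,V] = ((0.2)·(-1.4) + (-1.8)·(-3.4) + (1.2)·(2.6) + (-2.8)·(-1.4) + (3.2)·(3.6)) / 4 = 24.4/4 = 6.1
  s[V,V] = ((-1.4)·(-1.4) + (-3.4)·(-3.4) + (2.6)·(2.6) + (-1.4)·(-1.4) + (3.6)·(3.6)) / 4 = 35.2/4 = 8.8
  Sample standard deviations s_i = √(s[i,i]):
  s(U) = √(5.7) = 2.3875
  s(V) = √(8.8) = 2.9665

Step 3 — r_{ij} = s_{ij} / (s_i · s_j):
  r[U,U] = 1 (diagonal).
  r[U,V] = 6.1 / (2.3875 · 2.9665) = 6.1 / 7.0824 = 0.8613
  r[V,V] = 1 (diagonal).

R is symmetric with unit diagonal. Assembling:

R = [[1, 0.8613],
 [0.8613, 1]]


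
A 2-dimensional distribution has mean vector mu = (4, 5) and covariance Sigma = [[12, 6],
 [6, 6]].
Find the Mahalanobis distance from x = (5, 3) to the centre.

Step 1 — centre the observation: (x - mu) = (1, -2).

Step 2 — invert Sigma. det(Sigma) = 12·6 - (6)² = 36.
  Sigma^{-1} = (1/det) · [[d, -b], [-b, a]] = [[0.1667, -0.1667],
 [-0.1667, 0.3333]].

Step 3 — form the quadratic (x - mu)^T · Sigma^{-1} · (x - mu):
  Sigma^{-1} · (x - mu) = (0.5, -0.8333).
  (x - mu)^T · [Sigma^{-1} · (x - mu)] = (1)·(0.5) + (-2)·(-0.8333) = 2.1667.

Step 4 — take square root: d = √(2.1667) ≈ 1.472.

d(x, mu) = √(2.1667) ≈ 1.472


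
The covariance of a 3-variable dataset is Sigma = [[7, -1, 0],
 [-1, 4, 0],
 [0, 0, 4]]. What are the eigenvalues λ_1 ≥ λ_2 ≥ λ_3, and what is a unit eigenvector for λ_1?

Step 1 — characteristic polynomial p(λ) = det(λI - Sigma) = λ³ - tr·λ² + c_1·λ - det, where tr = trace, c_1 = sum of the principal 2×2 minors, det = det(Sigma):
  tr = 7 + 4 + 4 = 15,
  c_1 = (7·4 - (-1)²) + (7·4 - (0)²) + (4·4 - (0)²) = 27 + 28 + 16 = 71,
  det = 7·(4·4 - (0)²) - (-1)·((-1)·4 - (0)·(0)) + (0)·((-1)·(0) - 4·(0)) = 7·(16) - (-1)·(-4) + (0)·(0) = 108.
  So p(λ) = λ³ - 15λ² + 71λ - 108.
Step 2 — look for an integer root (rational root theorem: any rational root is an integer divisor of 108). Testing λ = 4:
  p(4) = 64 - 240 + 284 - 108 = 0  ✓
  Dividing out (λ - 4): p(λ) = (λ - 4)(λ² - 11λ + 27).
Step 3 — remaining eigenvalues from the quadratic λ² - 11λ + 27 = 0:
  Δ = 11² - 4·27 = 121 - 108 = 13,  λ = (11 ± √13)/2 = (11 ± 3.6056)/2 ≈ 7.3028 or 3.6972.
  Sorted: λ_1 = 7.3028,  λ_2 = 4,  λ_3 = 3.6972  (check: sum = 15 = tr ✓).

Step 4 — unit eigenvector for λ_1 ≈ 7.3028: v spans the null space of (Sigma - λ_1 I), whose rows are
  r_1 = (-0.3028, -1, 0),  r_2 = (-1, -3.3028, 0),  r_3 = (0, 0, -3.3028).
  v is orthogonal to every row, so take v ∝ r_1 × r_3 = ((-1)·(-3.3028) - (0)·(0), (0)·(0) - (-0.3028)·(-3.3028), (-0.3028)·(0) - (-1)·(0)) ≈ (3.3028, -1, 0).
  Let u = (3.3028, -1, 0).
  ||u|| = √((3.3028)² + (-1)² + (0)²) = √(11.9083) ≈ 3.4508,  v_1 = u/||u|| ≈ (0.9571, -0.2898, 0) (||v_1|| = 1).

λ_1 = 7.3028,  λ_2 = 4,  λ_3 = 3.6972;  v_1 ≈ (0.9571, -0.2898, 0)


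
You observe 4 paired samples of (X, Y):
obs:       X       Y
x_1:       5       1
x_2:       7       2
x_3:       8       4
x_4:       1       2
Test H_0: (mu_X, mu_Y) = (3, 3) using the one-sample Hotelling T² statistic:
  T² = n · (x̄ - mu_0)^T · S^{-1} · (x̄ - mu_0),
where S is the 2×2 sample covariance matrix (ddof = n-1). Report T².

Step 1 — sample mean vector:
  mean(X) = (5 + 7 + 8 + 1) / 4 = 21/4 = 5.25
  mean(Y) = (1 + 2 + 4 + 2) / 4 = 9/4 = 2.25
  x̄ = (5.25, 2.25),  deviation x̄ - mu_0 = (5.25, 2.25) - (3, 3) = (2.25, -0.75).

Step 2 — sample covariance matrix, S[i,j] = (1/(n-1)) · Σ_k (x_{k,i} - mean_i) · (x_{k,j} - mean_j), divisor n-1 = 3:
  S[X,X] = ((-0.25)·(-0.25) + (1.75)·(1.75) + (2.75)·(2.75) + (-4.25)·(-4.25)) / 3 = 28.75/3 = 9.5833
  S[X,Y] = ((-0.25)·(-1.25) + (1.75)·(-0.25) + (2.75)·(1.75) + (-4.25)·(-0.25)) / 3 = 5.75/3 = 1.9167
  S[Y,Y] = ((-1.25)·(-1.25) + (-0.25)·(-0.25) + (1.75)·(1.75) + (-0.25)·(-0.25)) / 3 = 4.75/3 = 1.5833
  S = [[9.5833, 1.9167],
 [1.9167, 1.5833]].

Step 3 — invert S. det(S) = 9.5833·1.5833 - (1.9167)² = 11.5.
  S^{-1} = (1/det) · [[d, -b], [-b, a]] = [[0.1377, -0.1667],
 [-0.1667, 0.8333]].

Step 4 — quadratic form (x̄ - mu_0)^T · S^{-1} · (x̄ - mu_0):
  S^{-1} · (x̄ - mu_0) = (0.4348, -1),
  (x̄ - mu_0)^T · [...] = (2.25)·(0.4348) + (-0.75)·(-1) = 1.7283.

Step 5 — scale by n: T² = 4 · 1.7283 = 6.913.

T² ≈ 6.913
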